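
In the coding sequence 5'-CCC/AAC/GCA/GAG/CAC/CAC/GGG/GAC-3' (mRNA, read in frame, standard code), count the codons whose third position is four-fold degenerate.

3

Codon 1 CCC (Pro): third position 4-fold.
Codon 2 AAC (Asn): third position 2-fold.
Codon 3 GCA (Ala): third position 4-fold.
Codon 4 GAG (Glu): third position 2-fold.
Codon 5 CAC (His): third position 2-fold.
Codon 6 CAC (His): third position 2-fold.
Codon 7 GGG (Gly): third position 4-fold.
Codon 8 GAC (Asp): third position 2-fold.
Four-fold degenerate third positions: 3.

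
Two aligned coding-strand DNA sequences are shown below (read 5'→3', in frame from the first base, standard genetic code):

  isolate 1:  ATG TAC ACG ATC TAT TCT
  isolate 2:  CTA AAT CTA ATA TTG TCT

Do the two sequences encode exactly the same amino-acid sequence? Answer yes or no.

Codon 1: ATG Met / CTA Leu — nonsynonymous.
Codon 2: TAC Tyr / AAT Asn — nonsynonymous.
Codon 3: ACG Thr / CTA Leu — nonsynonymous.
Codon 4: ATC Ile / ATA Ile — synonymous.
Codon 5: TAT Tyr / TTG Leu — nonsynonymous.
Codon 6: TCT Ser / TCT Ser — identical.
Nonsynonymous differences: 4 → different protein.

no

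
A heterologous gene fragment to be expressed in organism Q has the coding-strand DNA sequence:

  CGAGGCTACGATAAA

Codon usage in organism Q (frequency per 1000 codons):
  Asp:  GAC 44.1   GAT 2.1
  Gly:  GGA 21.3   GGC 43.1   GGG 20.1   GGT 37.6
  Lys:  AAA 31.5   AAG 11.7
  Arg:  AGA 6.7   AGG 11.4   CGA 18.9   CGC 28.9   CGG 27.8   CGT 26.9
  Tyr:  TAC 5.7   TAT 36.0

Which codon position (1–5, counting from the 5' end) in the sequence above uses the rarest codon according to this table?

4

Codon 1 CGA (Arg): 18.9 per 1000.
Codon 2 GGC (Gly): 43.1 per 1000.
Codon 3 TAC (Tyr): 5.7 per 1000.
Codon 4 GAT (Asp): 2.1 per 1000.
Codon 5 AAA (Lys): 31.5 per 1000.
Lowest frequency is 2.1 at codon 4.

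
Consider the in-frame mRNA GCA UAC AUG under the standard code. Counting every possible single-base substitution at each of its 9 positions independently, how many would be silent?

Codon 1 (GCA, Ala): 3 synonymous substitutions.
Codon 2 (UAC, Tyr): 1 synonymous substitution.
Codon 3 (AUG, Met): 0 synonymous substitutions.
Total: 3 + 1 + 0 = 4.

4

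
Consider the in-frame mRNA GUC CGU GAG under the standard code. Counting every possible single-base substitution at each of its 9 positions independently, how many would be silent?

7

Codon 1 (GUC, Val): 3 synonymous substitutions.
Codon 2 (CGU, Arg): 3 synonymous substitutions.
Codon 3 (GAG, Glu): 1 synonymous substitution.
Total: 3 + 3 + 1 = 7.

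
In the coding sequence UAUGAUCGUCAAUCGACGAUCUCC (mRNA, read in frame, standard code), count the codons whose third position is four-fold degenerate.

Codon 1 UAU (Tyr): third position 2-fold.
Codon 2 GAU (Asp): third position 2-fold.
Codon 3 CGU (Arg): third position 4-fold.
Codon 4 CAA (Gln): third position 2-fold.
Codon 5 UCG (Ser): third position 4-fold.
Codon 6 ACG (Thr): third position 4-fold.
Codon 7 AUC (Ile): third position 3-fold.
Codon 8 UCC (Ser): third position 4-fold.
Four-fold degenerate third positions: 4.

4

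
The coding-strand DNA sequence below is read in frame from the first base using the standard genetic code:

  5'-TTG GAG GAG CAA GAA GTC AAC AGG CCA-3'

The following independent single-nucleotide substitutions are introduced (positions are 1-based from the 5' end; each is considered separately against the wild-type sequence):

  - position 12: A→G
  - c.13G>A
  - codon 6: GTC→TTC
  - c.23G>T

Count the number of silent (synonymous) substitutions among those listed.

1

Codon 4: CAA (Gln) → CAG (Gln) — synonymous.
Codon 5: GAA (Glu) → AAA (Lys) — missense.
Codon 6: GTC (Val) → TTC (Phe) — missense.
Codon 8: AGG (Arg) → ATG (Met) — missense.
Synonymous: 1 of 4.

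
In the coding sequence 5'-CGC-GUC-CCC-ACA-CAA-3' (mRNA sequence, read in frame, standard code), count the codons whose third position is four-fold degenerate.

Codon 1 CGC (Arg): third position 4-fold.
Codon 2 GUC (Val): third position 4-fold.
Codon 3 CCC (Pro): third position 4-fold.
Codon 4 ACA (Thr): third position 4-fold.
Codon 5 CAA (Gln): third position 2-fold.
Four-fold degenerate third positions: 4.

4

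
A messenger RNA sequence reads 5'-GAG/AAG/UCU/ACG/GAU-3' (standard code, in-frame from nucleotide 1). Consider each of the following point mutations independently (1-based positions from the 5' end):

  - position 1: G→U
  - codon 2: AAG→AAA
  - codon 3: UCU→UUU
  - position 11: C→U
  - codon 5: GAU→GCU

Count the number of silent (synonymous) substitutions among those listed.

1

Codon 1: GAG (Glu) → UAG (Stop) — nonsense.
Codon 2: AAG (Lys) → AAA (Lys) — synonymous.
Codon 3: UCU (Ser) → UUU (Phe) — missense.
Codon 4: ACG (Thr) → AUG (Met) — missense.
Codon 5: GAU (Asp) → GCU (Ala) — missense.
Synonymous: 1 of 5.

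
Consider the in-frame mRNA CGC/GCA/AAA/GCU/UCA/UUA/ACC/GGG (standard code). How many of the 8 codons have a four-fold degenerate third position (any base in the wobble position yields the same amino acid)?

Codon 1 CGC (Arg): third position 4-fold.
Codon 2 GCA (Ala): third position 4-fold.
Codon 3 AAA (Lys): third position 2-fold.
Codon 4 GCU (Ala): third position 4-fold.
Codon 5 UCA (Ser): third position 4-fold.
Codon 6 UUA (Leu): third position 2-fold.
Codon 7 ACC (Thr): third position 4-fold.
Codon 8 GGG (Gly): third position 4-fold.
Four-fold degenerate third positions: 6.

6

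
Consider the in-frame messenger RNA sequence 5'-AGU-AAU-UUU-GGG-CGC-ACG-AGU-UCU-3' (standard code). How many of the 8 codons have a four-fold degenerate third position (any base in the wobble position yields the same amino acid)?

Codon 1 AGU (Ser): third position 2-fold.
Codon 2 AAU (Asn): third position 2-fold.
Codon 3 UUU (Phe): third position 2-fold.
Codon 4 GGG (Gly): third position 4-fold.
Codon 5 CGC (Arg): third position 4-fold.
Codon 6 ACG (Thr): third position 4-fold.
Codon 7 AGU (Ser): third position 2-fold.
Codon 8 UCU (Ser): third position 4-fold.
Four-fold degenerate third positions: 4.

4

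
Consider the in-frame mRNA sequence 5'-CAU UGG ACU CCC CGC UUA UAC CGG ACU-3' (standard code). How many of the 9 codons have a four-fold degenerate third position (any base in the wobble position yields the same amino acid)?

5

Codon 1 CAU (His): third position 2-fold.
Codon 2 UGG (Trp): third position 1-fold.
Codon 3 ACU (Thr): third position 4-fold.
Codon 4 CCC (Pro): third position 4-fold.
Codon 5 CGC (Arg): third position 4-fold.
Codon 6 UUA (Leu): third position 2-fold.
Codon 7 UAC (Tyr): third position 2-fold.
Codon 8 CGG (Arg): third position 4-fold.
Codon 9 ACU (Thr): third position 4-fold.
Four-fold degenerate third positions: 5.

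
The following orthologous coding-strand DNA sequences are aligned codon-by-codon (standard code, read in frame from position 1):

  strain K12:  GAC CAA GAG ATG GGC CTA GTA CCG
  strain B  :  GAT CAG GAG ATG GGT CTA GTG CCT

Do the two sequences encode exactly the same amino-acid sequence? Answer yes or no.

yes

Codon 1: GAC Asp / GAT Asp — synonymous.
Codon 2: CAA Gln / CAG Gln — synonymous.
Codon 3: GAG Glu / GAG Glu — identical.
Codon 4: ATG Met / ATG Met — identical.
Codon 5: GGC Gly / GGT Gly — synonymous.
Codon 6: CTA Leu / CTA Leu — identical.
Codon 7: GTA Val / GTG Val — synonymous.
Codon 8: CCG Pro / CCT Pro — synonymous.
Nonsynonymous differences: 0 → same protein.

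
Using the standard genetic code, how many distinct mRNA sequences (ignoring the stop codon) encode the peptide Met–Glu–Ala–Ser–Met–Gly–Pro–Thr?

Met: 1 codon.
Glu: 2 codons.
Ala: 4 codons.
Ser: 6 codons.
Met: 1 codon.
Gly: 4 codons.
Pro: 4 codons.
Thr: 4 codons.
1 × 2 × 4 × 6 × 1 × 4 × 4 × 4 = 3072.

3072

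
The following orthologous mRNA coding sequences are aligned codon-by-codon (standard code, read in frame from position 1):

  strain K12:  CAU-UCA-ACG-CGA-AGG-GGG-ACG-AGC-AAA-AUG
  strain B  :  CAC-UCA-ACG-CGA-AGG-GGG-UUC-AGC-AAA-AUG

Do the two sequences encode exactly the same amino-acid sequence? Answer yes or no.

Codon 1: CAU His / CAC His — synonymous.
Codon 2: UCA Ser / UCA Ser — identical.
Codon 3: ACG Thr / ACG Thr — identical.
Codon 4: CGA Arg / CGA Arg — identical.
Codon 5: AGG Arg / AGG Arg — identical.
Codon 6: GGG Gly / GGG Gly — identical.
Codon 7: ACG Thr / UUC Phe — nonsynonymous.
Codon 8: AGC Ser / AGC Ser — identical.
Codon 9: AAA Lys / AAA Lys — identical.
Codon 10: AUG Met / AUG Met — identical.
Nonsynonymous differences: 1 → different protein.

no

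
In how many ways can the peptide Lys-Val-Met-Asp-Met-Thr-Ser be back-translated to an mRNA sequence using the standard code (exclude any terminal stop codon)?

384

Lys: 2 codons.
Val: 4 codons.
Met: 1 codon.
Asp: 2 codons.
Met: 1 codon.
Thr: 4 codons.
Ser: 6 codons.
2 × 4 × 1 × 2 × 1 × 4 × 6 = 384.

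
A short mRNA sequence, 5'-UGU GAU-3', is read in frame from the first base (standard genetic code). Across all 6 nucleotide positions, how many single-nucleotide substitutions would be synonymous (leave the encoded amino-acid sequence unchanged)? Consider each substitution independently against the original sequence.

2

Codon 1 (UGU, Cys): 1 synonymous substitution.
Codon 2 (GAU, Asp): 1 synonymous substitution.
Total: 1 + 1 = 2.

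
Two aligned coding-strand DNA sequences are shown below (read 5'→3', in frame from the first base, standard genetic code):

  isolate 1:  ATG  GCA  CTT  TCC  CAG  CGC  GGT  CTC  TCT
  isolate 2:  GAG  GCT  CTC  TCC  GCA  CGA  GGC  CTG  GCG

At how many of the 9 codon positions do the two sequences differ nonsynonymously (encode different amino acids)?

3

Codon 1: ATG Met / GAG Glu — nonsynonymous.
Codon 2: GCA Ala / GCT Ala — synonymous.
Codon 3: CTT Leu / CTC Leu — synonymous.
Codon 4: TCC Ser / TCC Ser — identical.
Codon 5: CAG Gln / GCA Ala — nonsynonymous.
Codon 6: CGC Arg / CGA Arg — synonymous.
Codon 7: GGT Gly / GGC Gly — synonymous.
Codon 8: CTC Leu / CTG Leu — synonymous.
Codon 9: TCT Ser / GCG Ala — nonsynonymous.
Nonsynonymous differences: 3.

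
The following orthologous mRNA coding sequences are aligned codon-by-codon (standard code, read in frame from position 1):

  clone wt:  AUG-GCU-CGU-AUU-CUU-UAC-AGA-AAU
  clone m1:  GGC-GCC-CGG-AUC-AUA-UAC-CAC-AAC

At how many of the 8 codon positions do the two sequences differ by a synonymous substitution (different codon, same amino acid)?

Codon 1: AUG Met / GGC Gly — nonsynonymous.
Codon 2: GCU Ala / GCC Ala — synonymous.
Codon 3: CGU Arg / CGG Arg — synonymous.
Codon 4: AUU Ile / AUC Ile — synonymous.
Codon 5: CUU Leu / AUA Ile — nonsynonymous.
Codon 6: UAC Tyr / UAC Tyr — identical.
Codon 7: AGA Arg / CAC His — nonsynonymous.
Codon 8: AAU Asn / AAC Asn — synonymous.
Synonymous differences: 4.

4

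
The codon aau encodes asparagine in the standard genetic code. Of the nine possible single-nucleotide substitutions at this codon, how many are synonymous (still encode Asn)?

1

Position 1: none → 0 synonymous.
Position 2: none → 0 synonymous.
Position 3: AAC → 1 synonymous.
Total: 0 + 0 + 1 = 1.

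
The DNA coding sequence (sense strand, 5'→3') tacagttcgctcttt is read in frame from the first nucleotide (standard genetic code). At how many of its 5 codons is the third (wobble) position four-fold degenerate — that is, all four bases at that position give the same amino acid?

2

Codon 1 TAC (Tyr): third position 2-fold.
Codon 2 AGT (Ser): third position 2-fold.
Codon 3 TCG (Ser): third position 4-fold.
Codon 4 CTC (Leu): third position 4-fold.
Codon 5 TTT (Phe): third position 2-fold.
Four-fold degenerate third positions: 2.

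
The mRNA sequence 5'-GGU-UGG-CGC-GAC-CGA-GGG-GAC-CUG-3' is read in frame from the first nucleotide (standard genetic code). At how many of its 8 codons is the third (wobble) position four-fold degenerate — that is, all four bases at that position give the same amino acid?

Codon 1 GGU (Gly): third position 4-fold.
Codon 2 UGG (Trp): third position 1-fold.
Codon 3 CGC (Arg): third position 4-fold.
Codon 4 GAC (Asp): third position 2-fold.
Codon 5 CGA (Arg): third position 4-fold.
Codon 6 GGG (Gly): third position 4-fold.
Codon 7 GAC (Asp): third position 2-fold.
Codon 8 CUG (Leu): third position 4-fold.
Four-fold degenerate third positions: 5.

5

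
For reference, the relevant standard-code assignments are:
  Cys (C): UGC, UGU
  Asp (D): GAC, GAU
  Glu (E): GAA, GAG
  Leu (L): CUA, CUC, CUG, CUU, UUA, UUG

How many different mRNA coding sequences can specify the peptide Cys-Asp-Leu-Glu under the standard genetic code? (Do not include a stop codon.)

Cys: 2 codons.
Asp: 2 codons.
Leu: 6 codons.
Glu: 2 codons.
2 × 2 × 6 × 2 = 48.

48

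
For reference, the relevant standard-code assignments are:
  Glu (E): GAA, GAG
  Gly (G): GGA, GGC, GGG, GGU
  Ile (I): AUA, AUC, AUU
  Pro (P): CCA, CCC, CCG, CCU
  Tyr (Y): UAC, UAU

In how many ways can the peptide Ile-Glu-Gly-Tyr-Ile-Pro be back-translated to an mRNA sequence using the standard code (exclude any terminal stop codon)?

Ile: 3 codons.
Glu: 2 codons.
Gly: 4 codons.
Tyr: 2 codons.
Ile: 3 codons.
Pro: 4 codons.
3 × 2 × 4 × 2 × 3 × 4 = 576.

576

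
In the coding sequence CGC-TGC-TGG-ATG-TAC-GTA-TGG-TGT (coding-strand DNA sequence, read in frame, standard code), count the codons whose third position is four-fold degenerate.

2

Codon 1 CGC (Arg): third position 4-fold.
Codon 2 TGC (Cys): third position 2-fold.
Codon 3 TGG (Trp): third position 1-fold.
Codon 4 ATG (Met): third position 1-fold.
Codon 5 TAC (Tyr): third position 2-fold.
Codon 6 GTA (Val): third position 4-fold.
Codon 7 TGG (Trp): third position 1-fold.
Codon 8 TGT (Cys): third position 2-fold.
Four-fold degenerate third positions: 2.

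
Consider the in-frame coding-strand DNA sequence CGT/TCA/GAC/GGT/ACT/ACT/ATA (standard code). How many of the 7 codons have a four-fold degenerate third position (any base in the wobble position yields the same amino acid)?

Codon 1 CGT (Arg): third position 4-fold.
Codon 2 TCA (Ser): third position 4-fold.
Codon 3 GAC (Asp): third position 2-fold.
Codon 4 GGT (Gly): third position 4-fold.
Codon 5 ACT (Thr): third position 4-fold.
Codon 6 ACT (Thr): third position 4-fold.
Codon 7 ATA (Ile): third position 3-fold.
Four-fold degenerate third positions: 5.

5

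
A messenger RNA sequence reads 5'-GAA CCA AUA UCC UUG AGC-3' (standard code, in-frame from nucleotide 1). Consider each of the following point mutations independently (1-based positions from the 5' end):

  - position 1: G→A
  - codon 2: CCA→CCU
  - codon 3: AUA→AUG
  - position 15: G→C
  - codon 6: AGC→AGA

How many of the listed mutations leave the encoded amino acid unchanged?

Codon 1: GAA (Glu) → AAA (Lys) — missense.
Codon 2: CCA (Pro) → CCU (Pro) — synonymous.
Codon 3: AUA (Ile) → AUG (Met) — missense.
Codon 5: UUG (Leu) → UUC (Phe) — missense.
Codon 6: AGC (Ser) → AGA (Arg) — missense.
Synonymous: 1 of 5.

1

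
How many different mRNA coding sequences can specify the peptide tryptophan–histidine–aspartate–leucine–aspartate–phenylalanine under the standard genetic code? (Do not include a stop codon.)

96

Trp: 1 codon.
His: 2 codons.
Asp: 2 codons.
Leu: 6 codons.
Asp: 2 codons.
Phe: 2 codons.
1 × 2 × 2 × 6 × 2 × 2 = 96.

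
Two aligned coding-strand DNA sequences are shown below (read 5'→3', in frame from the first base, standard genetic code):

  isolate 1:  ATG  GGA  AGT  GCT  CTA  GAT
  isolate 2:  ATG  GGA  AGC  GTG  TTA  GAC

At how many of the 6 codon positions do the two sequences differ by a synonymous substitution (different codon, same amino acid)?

3

Codon 1: ATG Met / ATG Met — identical.
Codon 2: GGA Gly / GGA Gly — identical.
Codon 3: AGT Ser / AGC Ser — synonymous.
Codon 4: GCT Ala / GTG Val — nonsynonymous.
Codon 5: CTA Leu / TTA Leu — synonymous.
Codon 6: GAT Asp / GAC Asp — synonymous.
Synonymous differences: 3.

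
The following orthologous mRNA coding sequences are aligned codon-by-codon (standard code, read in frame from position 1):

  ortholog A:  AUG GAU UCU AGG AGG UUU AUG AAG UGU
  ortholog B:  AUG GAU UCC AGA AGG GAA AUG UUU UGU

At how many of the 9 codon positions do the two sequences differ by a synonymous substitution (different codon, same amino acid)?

2

Codon 1: AUG Met / AUG Met — identical.
Codon 2: GAU Asp / GAU Asp — identical.
Codon 3: UCU Ser / UCC Ser — synonymous.
Codon 4: AGG Arg / AGA Arg — synonymous.
Codon 5: AGG Arg / AGG Arg — identical.
Codon 6: UUU Phe / GAA Glu — nonsynonymous.
Codon 7: AUG Met / AUG Met — identical.
Codon 8: AAG Lys / UUU Phe — nonsynonymous.
Codon 9: UGU Cys / UGU Cys — identical.
Synonymous differences: 2.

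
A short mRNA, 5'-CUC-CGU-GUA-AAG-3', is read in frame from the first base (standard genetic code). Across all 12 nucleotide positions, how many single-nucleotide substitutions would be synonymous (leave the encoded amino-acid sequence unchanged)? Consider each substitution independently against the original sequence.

10

Codon 1 (CUC, Leu): 3 synonymous substitutions.
Codon 2 (CGU, Arg): 3 synonymous substitutions.
Codon 3 (GUA, Val): 3 synonymous substitutions.
Codon 4 (AAG, Lys): 1 synonymous substitution.
Total: 3 + 3 + 3 + 1 = 10.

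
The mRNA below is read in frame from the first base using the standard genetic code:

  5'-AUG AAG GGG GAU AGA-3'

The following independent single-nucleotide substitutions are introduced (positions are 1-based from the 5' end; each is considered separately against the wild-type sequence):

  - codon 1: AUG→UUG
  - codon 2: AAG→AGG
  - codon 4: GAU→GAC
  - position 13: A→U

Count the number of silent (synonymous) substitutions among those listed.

Codon 1: AUG (Met) → UUG (Leu) — missense.
Codon 2: AAG (Lys) → AGG (Arg) — missense.
Codon 4: GAU (Asp) → GAC (Asp) — synonymous.
Codon 5: AGA (Arg) → UGA (Stop) — nonsense.
Synonymous: 1 of 4.

1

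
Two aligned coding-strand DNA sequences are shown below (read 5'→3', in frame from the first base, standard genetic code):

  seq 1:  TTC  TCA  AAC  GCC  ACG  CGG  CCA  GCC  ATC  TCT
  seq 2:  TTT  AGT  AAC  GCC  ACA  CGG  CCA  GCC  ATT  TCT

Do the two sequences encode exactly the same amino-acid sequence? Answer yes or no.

Codon 1: TTC Phe / TTT Phe — synonymous.
Codon 2: TCA Ser / AGT Ser — synonymous.
Codon 3: AAC Asn / AAC Asn — identical.
Codon 4: GCC Ala / GCC Ala — identical.
Codon 5: ACG Thr / ACA Thr — synonymous.
Codon 6: CGG Arg / CGG Arg — identical.
Codon 7: CCA Pro / CCA Pro — identical.
Codon 8: GCC Ala / GCC Ala — identical.
Codon 9: ATC Ile / ATT Ile — synonymous.
Codon 10: TCT Ser / TCT Ser — identical.
Nonsynonymous differences: 0 → same protein.

yes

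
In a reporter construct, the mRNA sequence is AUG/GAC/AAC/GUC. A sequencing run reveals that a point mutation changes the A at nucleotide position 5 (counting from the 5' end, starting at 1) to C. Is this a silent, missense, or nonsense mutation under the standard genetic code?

missense

Position 5 falls in codon 2: GAC → Asp.
After the substitution the codon is GCC → Ala.
Asp ≠ Ala, so this is a missense mutation.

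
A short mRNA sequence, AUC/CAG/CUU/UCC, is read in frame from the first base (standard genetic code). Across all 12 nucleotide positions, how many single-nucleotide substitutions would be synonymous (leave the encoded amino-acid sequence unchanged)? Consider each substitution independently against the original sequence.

Codon 1 (AUC, Ile): 2 synonymous substitutions.
Codon 2 (CAG, Gln): 1 synonymous substitution.
Codon 3 (CUU, Leu): 3 synonymous substitutions.
Codon 4 (UCC, Ser): 3 synonymous substitutions.
Total: 2 + 1 + 3 + 3 = 9.

9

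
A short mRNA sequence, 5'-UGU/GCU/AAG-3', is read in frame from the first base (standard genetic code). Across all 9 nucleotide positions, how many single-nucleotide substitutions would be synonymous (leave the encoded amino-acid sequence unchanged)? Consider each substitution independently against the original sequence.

Codon 1 (UGU, Cys): 1 synonymous substitution.
Codon 2 (GCU, Ala): 3 synonymous substitutions.
Codon 3 (AAG, Lys): 1 synonymous substitution.
Total: 1 + 3 + 1 = 5.

5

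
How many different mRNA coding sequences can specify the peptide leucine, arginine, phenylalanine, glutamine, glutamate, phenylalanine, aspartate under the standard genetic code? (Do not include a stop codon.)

Leu: 6 codons.
Arg: 6 codons.
Phe: 2 codons.
Gln: 2 codons.
Glu: 2 codons.
Phe: 2 codons.
Asp: 2 codons.
6 × 6 × 2 × 2 × 2 × 2 × 2 = 1152.

1152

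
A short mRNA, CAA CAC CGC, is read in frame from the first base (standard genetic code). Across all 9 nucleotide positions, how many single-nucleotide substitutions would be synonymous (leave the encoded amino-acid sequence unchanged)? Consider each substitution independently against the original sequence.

Codon 1 (CAA, Gln): 1 synonymous substitution.
Codon 2 (CAC, His): 1 synonymous substitution.
Codon 3 (CGC, Arg): 3 synonymous substitutions.
Total: 1 + 1 + 3 = 5.

5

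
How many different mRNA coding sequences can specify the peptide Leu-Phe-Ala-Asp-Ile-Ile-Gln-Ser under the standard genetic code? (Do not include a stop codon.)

10368

Leu: 6 codons.
Phe: 2 codons.
Ala: 4 codons.
Asp: 2 codons.
Ile: 3 codons.
Ile: 3 codons.
Gln: 2 codons.
Ser: 6 codons.
6 × 2 × 4 × 2 × 3 × 3 × 2 × 6 = 10368.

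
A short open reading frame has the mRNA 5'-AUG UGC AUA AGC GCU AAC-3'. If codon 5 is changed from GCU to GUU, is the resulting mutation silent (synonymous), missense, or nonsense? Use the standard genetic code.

missense

Position 14 falls in codon 5: GCU → Ala.
After the substitution the codon is GUU → Val.
Ala ≠ Val, so this is a missense mutation.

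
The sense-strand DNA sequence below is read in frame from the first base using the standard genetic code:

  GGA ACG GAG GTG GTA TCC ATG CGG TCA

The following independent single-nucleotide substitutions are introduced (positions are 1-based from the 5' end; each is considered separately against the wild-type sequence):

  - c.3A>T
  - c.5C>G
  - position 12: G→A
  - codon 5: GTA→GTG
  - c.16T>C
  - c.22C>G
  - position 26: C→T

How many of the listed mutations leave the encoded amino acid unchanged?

Codon 1: GGA (Gly) → GGT (Gly) — synonymous.
Codon 2: ACG (Thr) → AGG (Arg) — missense.
Codon 4: GTG (Val) → GTA (Val) — synonymous.
Codon 5: GTA (Val) → GTG (Val) — synonymous.
Codon 6: TCC (Ser) → CCC (Pro) — missense.
Codon 8: CGG (Arg) → GGG (Gly) — missense.
Codon 9: TCA (Ser) → TTA (Leu) — missense.
Synonymous: 3 of 7.

3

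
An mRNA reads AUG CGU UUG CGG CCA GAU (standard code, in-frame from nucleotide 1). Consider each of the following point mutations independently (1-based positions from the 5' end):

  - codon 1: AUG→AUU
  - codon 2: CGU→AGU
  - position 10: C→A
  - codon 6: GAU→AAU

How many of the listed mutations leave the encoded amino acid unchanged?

1

Codon 1: AUG (Met) → AUU (Ile) — missense.
Codon 2: CGU (Arg) → AGU (Ser) — missense.
Codon 4: CGG (Arg) → AGG (Arg) — synonymous.
Codon 6: GAU (Asp) → AAU (Asn) — missense.
Synonymous: 1 of 4.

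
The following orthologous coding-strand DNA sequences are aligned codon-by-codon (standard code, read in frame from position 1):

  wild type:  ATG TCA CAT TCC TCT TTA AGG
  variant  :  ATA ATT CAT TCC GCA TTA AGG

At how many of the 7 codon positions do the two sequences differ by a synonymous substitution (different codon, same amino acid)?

0

Codon 1: ATG Met / ATA Ile — nonsynonymous.
Codon 2: TCA Ser / ATT Ile — nonsynonymous.
Codon 3: CAT His / CAT His — identical.
Codon 4: TCC Ser / TCC Ser — identical.
Codon 5: TCT Ser / GCA Ala — nonsynonymous.
Codon 6: TTA Leu / TTA Leu — identical.
Codon 7: AGG Arg / AGG Arg — identical.
Synonymous differences: 0.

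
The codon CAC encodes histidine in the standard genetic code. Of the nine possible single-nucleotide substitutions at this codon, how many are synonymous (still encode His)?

1

Position 1: none → 0 synonymous.
Position 2: none → 0 synonymous.
Position 3: CAU → 1 synonymous.
Total: 0 + 0 + 1 = 1.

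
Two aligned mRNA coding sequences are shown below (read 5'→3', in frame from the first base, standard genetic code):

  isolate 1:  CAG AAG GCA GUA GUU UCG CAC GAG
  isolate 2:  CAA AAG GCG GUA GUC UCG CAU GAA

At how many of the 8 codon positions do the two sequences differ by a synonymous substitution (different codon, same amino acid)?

Codon 1: CAG Gln / CAA Gln — synonymous.
Codon 2: AAG Lys / AAG Lys — identical.
Codon 3: GCA Ala / GCG Ala — synonymous.
Codon 4: GUA Val / GUA Val — identical.
Codon 5: GUU Val / GUC Val — synonymous.
Codon 6: UCG Ser / UCG Ser — identical.
Codon 7: CAC His / CAU His — synonymous.
Codon 8: GAG Glu / GAA Glu — synonymous.
Synonymous differences: 5.

5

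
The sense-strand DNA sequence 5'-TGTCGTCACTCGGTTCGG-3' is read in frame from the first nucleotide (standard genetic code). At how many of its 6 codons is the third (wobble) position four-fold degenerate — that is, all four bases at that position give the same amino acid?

Codon 1 TGT (Cys): third position 2-fold.
Codon 2 CGT (Arg): third position 4-fold.
Codon 3 CAC (His): third position 2-fold.
Codon 4 TCG (Ser): third position 4-fold.
Codon 5 GTT (Val): third position 4-fold.
Codon 6 CGG (Arg): third position 4-fold.
Four-fold degenerate third positions: 4.

4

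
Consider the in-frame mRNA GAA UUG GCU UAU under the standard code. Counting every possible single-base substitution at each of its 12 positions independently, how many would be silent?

7

Codon 1 (GAA, Glu): 1 synonymous substitution.
Codon 2 (UUG, Leu): 2 synonymous substitutions.
Codon 3 (GCU, Ala): 3 synonymous substitutions.
Codon 4 (UAU, Tyr): 1 synonymous substitution.
Total: 1 + 2 + 3 + 1 = 7.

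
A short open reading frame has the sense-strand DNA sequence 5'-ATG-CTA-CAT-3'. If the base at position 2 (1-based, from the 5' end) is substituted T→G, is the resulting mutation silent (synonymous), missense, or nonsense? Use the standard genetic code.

missense

Position 2 falls in codon 1: ATG → Met.
After the substitution the codon is AGG → Arg.
Met ≠ Arg, so this is a missense mutation.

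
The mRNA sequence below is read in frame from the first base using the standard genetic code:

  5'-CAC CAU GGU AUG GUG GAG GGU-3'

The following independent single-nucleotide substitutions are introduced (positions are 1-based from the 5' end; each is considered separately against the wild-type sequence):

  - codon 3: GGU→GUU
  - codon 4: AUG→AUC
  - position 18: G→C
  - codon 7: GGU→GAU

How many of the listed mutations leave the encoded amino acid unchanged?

0

Codon 3: GGU (Gly) → GUU (Val) — missense.
Codon 4: AUG (Met) → AUC (Ile) — missense.
Codon 6: GAG (Glu) → GAC (Asp) — missense.
Codon 7: GGU (Gly) → GAU (Asp) — missense.
Synonymous: 0 of 4.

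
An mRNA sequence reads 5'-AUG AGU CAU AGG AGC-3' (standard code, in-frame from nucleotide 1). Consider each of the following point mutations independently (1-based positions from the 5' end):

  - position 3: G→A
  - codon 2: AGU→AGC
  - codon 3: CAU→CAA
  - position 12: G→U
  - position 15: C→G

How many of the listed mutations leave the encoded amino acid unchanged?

1

Codon 1: AUG (Met) → AUA (Ile) — missense.
Codon 2: AGU (Ser) → AGC (Ser) — synonymous.
Codon 3: CAU (His) → CAA (Gln) — missense.
Codon 4: AGG (Arg) → AGU (Ser) — missense.
Codon 5: AGC (Ser) → AGG (Arg) — missense.
Synonymous: 1 of 5.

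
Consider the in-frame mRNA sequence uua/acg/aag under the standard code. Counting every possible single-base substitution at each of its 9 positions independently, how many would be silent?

6

Codon 1 (UUA, Leu): 2 synonymous substitutions.
Codon 2 (ACG, Thr): 3 synonymous substitutions.
Codon 3 (AAG, Lys): 1 synonymous substitution.
Total: 2 + 3 + 1 = 6.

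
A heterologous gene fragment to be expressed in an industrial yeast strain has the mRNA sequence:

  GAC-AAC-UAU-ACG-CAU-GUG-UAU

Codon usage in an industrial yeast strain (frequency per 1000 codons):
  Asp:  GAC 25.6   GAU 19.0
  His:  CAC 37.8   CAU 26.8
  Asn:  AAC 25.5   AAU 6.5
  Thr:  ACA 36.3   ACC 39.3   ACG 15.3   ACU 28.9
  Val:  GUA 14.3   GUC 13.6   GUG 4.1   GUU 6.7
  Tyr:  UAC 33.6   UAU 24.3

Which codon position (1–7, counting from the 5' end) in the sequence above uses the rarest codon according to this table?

Codon 1 GAC (Asp): 25.6 per 1000.
Codon 2 AAC (Asn): 25.5 per 1000.
Codon 3 UAU (Tyr): 24.3 per 1000.
Codon 4 ACG (Thr): 15.3 per 1000.
Codon 5 CAU (His): 26.8 per 1000.
Codon 6 GUG (Val): 4.1 per 1000.
Codon 7 UAU (Tyr): 24.3 per 1000.
Lowest frequency is 4.1 at codon 6.

6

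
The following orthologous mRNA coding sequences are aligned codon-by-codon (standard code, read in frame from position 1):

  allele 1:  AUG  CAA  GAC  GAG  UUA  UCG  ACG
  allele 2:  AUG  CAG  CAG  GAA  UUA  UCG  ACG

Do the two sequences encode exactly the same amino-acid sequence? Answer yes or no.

no

Codon 1: AUG Met / AUG Met — identical.
Codon 2: CAA Gln / CAG Gln — synonymous.
Codon 3: GAC Asp / CAG Gln — nonsynonymous.
Codon 4: GAG Glu / GAA Glu — synonymous.
Codon 5: UUA Leu / UUA Leu — identical.
Codon 6: UCG Ser / UCG Ser — identical.
Codon 7: ACG Thr / ACG Thr — identical.
Nonsynonymous differences: 1 → different protein.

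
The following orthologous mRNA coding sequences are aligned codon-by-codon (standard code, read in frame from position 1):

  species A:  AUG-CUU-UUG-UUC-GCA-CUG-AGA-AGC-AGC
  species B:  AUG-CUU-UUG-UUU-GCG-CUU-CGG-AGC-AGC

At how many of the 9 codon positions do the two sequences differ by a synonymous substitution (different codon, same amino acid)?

4

Codon 1: AUG Met / AUG Met — identical.
Codon 2: CUU Leu / CUU Leu — identical.
Codon 3: UUG Leu / UUG Leu — identical.
Codon 4: UUC Phe / UUU Phe — synonymous.
Codon 5: GCA Ala / GCG Ala — synonymous.
Codon 6: CUG Leu / CUU Leu — synonymous.
Codon 7: AGA Arg / CGG Arg — synonymous.
Codon 8: AGC Ser / AGC Ser — identical.
Codon 9: AGC Ser / AGC Ser — identical.
Synonymous differences: 4.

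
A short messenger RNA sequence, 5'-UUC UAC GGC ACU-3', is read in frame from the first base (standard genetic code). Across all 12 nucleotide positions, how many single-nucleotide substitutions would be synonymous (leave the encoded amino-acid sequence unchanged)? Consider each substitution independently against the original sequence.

8

Codon 1 (UUC, Phe): 1 synonymous substitution.
Codon 2 (UAC, Tyr): 1 synonymous substitution.
Codon 3 (GGC, Gly): 3 synonymous substitutions.
Codon 4 (ACU, Thr): 3 synonymous substitutions.
Total: 1 + 1 + 3 + 3 = 8.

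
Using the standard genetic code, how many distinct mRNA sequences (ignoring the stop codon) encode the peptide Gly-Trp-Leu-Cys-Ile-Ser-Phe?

1728

Gly: 4 codons.
Trp: 1 codon.
Leu: 6 codons.
Cys: 2 codons.
Ile: 3 codons.
Ser: 6 codons.
Phe: 2 codons.
4 × 1 × 6 × 2 × 3 × 6 × 2 = 1728.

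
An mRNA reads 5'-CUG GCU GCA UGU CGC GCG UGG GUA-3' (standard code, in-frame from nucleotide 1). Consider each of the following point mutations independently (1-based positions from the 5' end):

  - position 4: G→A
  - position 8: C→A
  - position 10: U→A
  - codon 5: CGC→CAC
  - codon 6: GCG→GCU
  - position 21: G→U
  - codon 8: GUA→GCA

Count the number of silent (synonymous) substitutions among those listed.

1

Codon 2: GCU (Ala) → ACU (Thr) — missense.
Codon 3: GCA (Ala) → GAA (Glu) — missense.
Codon 4: UGU (Cys) → AGU (Ser) — missense.
Codon 5: CGC (Arg) → CAC (His) — missense.
Codon 6: GCG (Ala) → GCU (Ala) — synonymous.
Codon 7: UGG (Trp) → UGU (Cys) — missense.
Codon 8: GUA (Val) → GCA (Ala) — missense.
Synonymous: 1 of 7.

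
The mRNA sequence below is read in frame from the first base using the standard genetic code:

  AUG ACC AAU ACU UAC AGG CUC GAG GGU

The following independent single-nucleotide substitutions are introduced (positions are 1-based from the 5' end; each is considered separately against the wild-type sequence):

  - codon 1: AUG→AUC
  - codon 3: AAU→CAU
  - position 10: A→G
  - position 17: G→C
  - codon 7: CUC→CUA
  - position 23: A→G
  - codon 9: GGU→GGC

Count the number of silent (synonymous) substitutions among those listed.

2

Codon 1: AUG (Met) → AUC (Ile) — missense.
Codon 3: AAU (Asn) → CAU (His) — missense.
Codon 4: ACU (Thr) → GCU (Ala) — missense.
Codon 6: AGG (Arg) → ACG (Thr) — missense.
Codon 7: CUC (Leu) → CUA (Leu) — synonymous.
Codon 8: GAG (Glu) → GGG (Gly) — missense.
Codon 9: GGU (Gly) → GGC (Gly) — synonymous.
Synonymous: 2 of 7.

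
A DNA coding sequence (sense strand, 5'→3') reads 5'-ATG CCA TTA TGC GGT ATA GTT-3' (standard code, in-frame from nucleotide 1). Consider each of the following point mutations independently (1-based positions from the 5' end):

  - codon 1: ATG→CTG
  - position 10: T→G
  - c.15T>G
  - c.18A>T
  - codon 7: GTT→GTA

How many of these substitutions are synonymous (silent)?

Codon 1: ATG (Met) → CTG (Leu) — missense.
Codon 4: TGC (Cys) → GGC (Gly) — missense.
Codon 5: GGT (Gly) → GGG (Gly) — synonymous.
Codon 6: ATA (Ile) → ATT (Ile) — synonymous.
Codon 7: GTT (Val) → GTA (Val) — synonymous.
Synonymous: 3 of 5.

3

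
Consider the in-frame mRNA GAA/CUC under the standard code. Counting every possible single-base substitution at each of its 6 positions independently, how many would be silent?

4

Codon 1 (GAA, Glu): 1 synonymous substitution.
Codon 2 (CUC, Leu): 3 synonymous substitutions.
Total: 1 + 3 = 4.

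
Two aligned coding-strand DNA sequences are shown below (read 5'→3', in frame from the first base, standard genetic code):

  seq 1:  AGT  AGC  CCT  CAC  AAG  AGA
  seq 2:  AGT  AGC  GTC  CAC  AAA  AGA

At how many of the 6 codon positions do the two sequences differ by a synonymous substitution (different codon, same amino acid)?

Codon 1: AGT Ser / AGT Ser — identical.
Codon 2: AGC Ser / AGC Ser — identical.
Codon 3: CCT Pro / GTC Val — nonsynonymous.
Codon 4: CAC His / CAC His — identical.
Codon 5: AAG Lys / AAA Lys — synonymous.
Codon 6: AGA Arg / AGA Arg — identical.
Synonymous differences: 1.

1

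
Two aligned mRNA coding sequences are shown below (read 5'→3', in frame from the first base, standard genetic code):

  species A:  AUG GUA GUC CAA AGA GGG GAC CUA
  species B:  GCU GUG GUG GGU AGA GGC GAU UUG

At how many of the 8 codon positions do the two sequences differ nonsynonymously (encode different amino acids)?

Codon 1: AUG Met / GCU Ala — nonsynonymous.
Codon 2: GUA Val / GUG Val — synonymous.
Codon 3: GUC Val / GUG Val — synonymous.
Codon 4: CAA Gln / GGU Gly — nonsynonymous.
Codon 5: AGA Arg / AGA Arg — identical.
Codon 6: GGG Gly / GGC Gly — synonymous.
Codon 7: GAC Asp / GAU Asp — synonymous.
Codon 8: CUA Leu / UUG Leu — synonymous.
Nonsynonymous differences: 2.

2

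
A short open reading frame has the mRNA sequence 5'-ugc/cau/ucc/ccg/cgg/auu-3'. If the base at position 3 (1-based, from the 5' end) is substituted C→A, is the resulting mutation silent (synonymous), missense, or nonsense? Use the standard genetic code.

nonsense

Position 3 falls in codon 1: UGC → Cys.
After the substitution the codon is UGA → Stop.
The new codon is a stop codon, so this is a nonsense mutation.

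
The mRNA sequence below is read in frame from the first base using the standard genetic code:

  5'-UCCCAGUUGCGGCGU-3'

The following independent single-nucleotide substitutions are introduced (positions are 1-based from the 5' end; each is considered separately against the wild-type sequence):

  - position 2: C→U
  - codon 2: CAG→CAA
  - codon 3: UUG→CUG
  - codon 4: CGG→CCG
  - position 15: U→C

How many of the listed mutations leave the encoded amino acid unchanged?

Codon 1: UCC (Ser) → UUC (Phe) — missense.
Codon 2: CAG (Gln) → CAA (Gln) — synonymous.
Codon 3: UUG (Leu) → CUG (Leu) — synonymous.
Codon 4: CGG (Arg) → CCG (Pro) — missense.
Codon 5: CGU (Arg) → CGC (Arg) — synonymous.
Synonymous: 3 of 5.

3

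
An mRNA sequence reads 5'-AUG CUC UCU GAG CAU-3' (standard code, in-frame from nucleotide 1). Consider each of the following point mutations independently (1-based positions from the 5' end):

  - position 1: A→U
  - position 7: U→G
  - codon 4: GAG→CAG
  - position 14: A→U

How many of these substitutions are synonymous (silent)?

Codon 1: AUG (Met) → UUG (Leu) — missense.
Codon 3: UCU (Ser) → GCU (Ala) — missense.
Codon 4: GAG (Glu) → CAG (Gln) — missense.
Codon 5: CAU (His) → CUU (Leu) — missense.
Synonymous: 0 of 4.

0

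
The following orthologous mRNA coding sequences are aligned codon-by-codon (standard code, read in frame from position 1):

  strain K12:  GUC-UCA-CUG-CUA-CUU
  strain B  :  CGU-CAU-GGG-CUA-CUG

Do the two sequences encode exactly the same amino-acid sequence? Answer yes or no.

Codon 1: GUC Val / CGU Arg — nonsynonymous.
Codon 2: UCA Ser / CAU His — nonsynonymous.
Codon 3: CUG Leu / GGG Gly — nonsynonymous.
Codon 4: CUA Leu / CUA Leu — identical.
Codon 5: CUU Leu / CUG Leu — synonymous.
Nonsynonymous differences: 3 → different protein.

no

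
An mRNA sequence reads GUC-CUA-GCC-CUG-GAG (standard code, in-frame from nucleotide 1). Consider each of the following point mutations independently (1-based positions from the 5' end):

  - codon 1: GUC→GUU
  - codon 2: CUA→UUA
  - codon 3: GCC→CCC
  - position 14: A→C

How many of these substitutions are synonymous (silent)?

Codon 1: GUC (Val) → GUU (Val) — synonymous.
Codon 2: CUA (Leu) → UUA (Leu) — synonymous.
Codon 3: GCC (Ala) → CCC (Pro) — missense.
Codon 5: GAG (Glu) → GCG (Ala) — missense.
Synonymous: 2 of 4.

2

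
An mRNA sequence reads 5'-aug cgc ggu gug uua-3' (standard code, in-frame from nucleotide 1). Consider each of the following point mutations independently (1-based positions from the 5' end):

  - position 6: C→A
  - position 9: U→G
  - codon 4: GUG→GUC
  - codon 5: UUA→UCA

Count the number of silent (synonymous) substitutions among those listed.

3

Codon 2: CGC (Arg) → CGA (Arg) — synonymous.
Codon 3: GGU (Gly) → GGG (Gly) — synonymous.
Codon 4: GUG (Val) → GUC (Val) — synonymous.
Codon 5: UUA (Leu) → UCA (Ser) — missense.
Synonymous: 3 of 4.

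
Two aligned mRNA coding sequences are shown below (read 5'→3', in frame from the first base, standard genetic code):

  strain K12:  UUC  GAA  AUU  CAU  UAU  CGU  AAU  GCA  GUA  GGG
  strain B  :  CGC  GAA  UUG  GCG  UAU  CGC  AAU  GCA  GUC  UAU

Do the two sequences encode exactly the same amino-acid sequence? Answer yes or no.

Codon 1: UUC Phe / CGC Arg — nonsynonymous.
Codon 2: GAA Glu / GAA Glu — identical.
Codon 3: AUU Ile / UUG Leu — nonsynonymous.
Codon 4: CAU His / GCG Ala — nonsynonymous.
Codon 5: UAU Tyr / UAU Tyr — identical.
Codon 6: CGU Arg / CGC Arg — synonymous.
Codon 7: AAU Asn / AAU Asn — identical.
Codon 8: GCA Ala / GCA Ala — identical.
Codon 9: GUA Val / GUC Val — synonymous.
Codon 10: GGG Gly / UAU Tyr — nonsynonymous.
Nonsynonymous differences: 4 → different protein.

no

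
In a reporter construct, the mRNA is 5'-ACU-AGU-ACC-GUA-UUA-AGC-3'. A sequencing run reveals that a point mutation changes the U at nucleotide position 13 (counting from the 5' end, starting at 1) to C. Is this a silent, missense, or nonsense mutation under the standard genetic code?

Position 13 falls in codon 5: UUA → Leu.
After the substitution the codon is CUA → Leu.
Both encode Leu, so the change is synonymous.

silent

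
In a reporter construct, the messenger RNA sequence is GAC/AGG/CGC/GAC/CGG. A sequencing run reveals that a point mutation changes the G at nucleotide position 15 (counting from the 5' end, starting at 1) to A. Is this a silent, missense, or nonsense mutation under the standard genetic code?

Position 15 falls in codon 5: CGG → Arg.
After the substitution the codon is CGA → Arg.
Both encode Arg, so the change is synonymous.

silent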